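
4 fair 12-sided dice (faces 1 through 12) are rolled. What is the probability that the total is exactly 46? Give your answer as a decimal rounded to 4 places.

There are 12^4 = 20736 equally likely outcomes.
The number of ordered 4-tuples from {1,…,12} summing to 46 is 10.
P(sum = 46) = 10/20736 = 5/10368 ≈ 0.0005.

0.0005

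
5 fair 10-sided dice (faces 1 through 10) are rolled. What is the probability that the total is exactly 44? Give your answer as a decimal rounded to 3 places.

There are 10^5 = 100000 equally likely outcomes.
The number of ordered 5-tuples from {1,…,10} summing to 44 is 210.
P(sum = 44) = 210/100000 = 21/10000 ≈ 0.002.

0.002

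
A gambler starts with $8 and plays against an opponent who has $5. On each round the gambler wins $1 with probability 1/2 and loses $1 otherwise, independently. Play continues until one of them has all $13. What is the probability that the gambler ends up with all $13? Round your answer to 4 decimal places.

0.6154

With a fair step, P(i) = ½P(i−1) + ½P(i+1) with P(0)=0, P(13)=1 has the linear solution P(i) = i/13.
P(8) = 8/13 ≈ 0.6154.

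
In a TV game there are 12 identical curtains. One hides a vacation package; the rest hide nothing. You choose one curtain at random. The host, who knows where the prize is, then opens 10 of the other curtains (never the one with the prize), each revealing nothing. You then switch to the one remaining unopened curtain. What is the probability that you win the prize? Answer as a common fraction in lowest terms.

Your original curtain holds the prize with probability 1/12, so the other 11 collectively hold it with probability 11/12.
The host can always find 10 empty curtains to open, so the reveals don't change that 11/12; it is now spread over the 1 remaining unopened curtain.
P(win by switching) = (11/12) · (1/1) = 11/12.

11/12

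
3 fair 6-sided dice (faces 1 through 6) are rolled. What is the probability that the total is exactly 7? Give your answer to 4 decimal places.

There are 6^3 = 216 equally likely outcomes.
The number of ordered 3-tuples from {1,…,6} summing to 7 is 15.
P(sum = 7) = 15/216 = 5/72 ≈ 0.0694.

0.0694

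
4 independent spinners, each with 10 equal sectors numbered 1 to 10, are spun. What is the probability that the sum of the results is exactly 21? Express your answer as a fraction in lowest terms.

There are 10^4 = 10000 equally likely outcomes.
The number of ordered 4-tuples from {1,…,10} summing to 21 is 660.
P(sum = 21) = 660/10000 = 33/500.

33/500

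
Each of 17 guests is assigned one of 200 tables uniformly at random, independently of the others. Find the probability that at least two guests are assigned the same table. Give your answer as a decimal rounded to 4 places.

0.5032

It's easier to compute the probability that all 17 are distinct.
P(all distinct) = 200/200 · 199/200 · ··· · 184/200 ≈ 0.4968.
So the probability of at least one match is 1 − 0.4968 = 0.5032.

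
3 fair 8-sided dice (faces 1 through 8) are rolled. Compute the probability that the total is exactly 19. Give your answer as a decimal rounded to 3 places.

0.041

There are 8^3 = 512 equally likely outcomes.
The number of ordered 3-tuples from {1,…,8} summing to 19 is 21.
P(sum = 19) = 21/512 ≈ 0.041.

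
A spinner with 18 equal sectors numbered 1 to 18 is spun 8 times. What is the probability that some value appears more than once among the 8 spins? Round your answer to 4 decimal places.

P(all 8 different) = 18/18 · 17/18 · ··· · 11/18 ≈ 0.1601.
P(at least two equal) = 1 − 0.1601 = 0.8399.

0.8399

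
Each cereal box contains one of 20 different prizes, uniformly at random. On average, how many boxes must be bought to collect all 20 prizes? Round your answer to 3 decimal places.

After i distinct types are collected, each trial gives a new one with probability (20−i)/20, so the expected wait for the next new type is 20/(20−i).
E = 20/20 + 20/19 + 20/18 + 20/17 + 20/16 + 20/15 + 20/14 + 20/13 + 20/12 + 20/11 + 20/10 + 20/9 + 20/8 + 20/7 + 20/6 + 20/5 + 20/4 + 20/3 + 20/2 + 20/1 = 279175675/3879876 ≈ 71.955.

71.955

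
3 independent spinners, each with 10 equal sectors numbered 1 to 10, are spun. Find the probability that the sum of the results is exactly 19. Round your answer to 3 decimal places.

0.069

There are 10^3 = 1000 equally likely outcomes.
The number of ordered 3-tuples from {1,…,10} summing to 19 is 69.
P(sum = 19) = 69/1000 ≈ 0.069.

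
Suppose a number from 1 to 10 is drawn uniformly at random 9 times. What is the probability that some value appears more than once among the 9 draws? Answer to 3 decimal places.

P(all 9 different) = 10/10 · 9/10 · ··· · 2/10 ≈ 0.004.
P(at least two equal) = 1 − 0.004 = 0.996.

0.996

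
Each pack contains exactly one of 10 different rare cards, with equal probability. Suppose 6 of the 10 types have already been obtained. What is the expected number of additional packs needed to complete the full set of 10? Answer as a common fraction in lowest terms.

Starting from 6 distinct types, each trial gives a new one with probability (10−i)/10 when i types are held, so the wait for the next new type is 10/(10−i).
E = 10/4 + 10/3 + 10/2 + 10/1 = 125/6.

125/6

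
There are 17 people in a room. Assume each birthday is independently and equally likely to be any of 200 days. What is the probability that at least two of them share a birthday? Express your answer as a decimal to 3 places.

0.503

It's easier to compute the probability that all 17 are distinct.
P(all distinct) = 200/200 · 199/200 · ··· · 184/200 ≈ 0.497.
So the probability of at least one match is 1 − 0.497 = 0.503.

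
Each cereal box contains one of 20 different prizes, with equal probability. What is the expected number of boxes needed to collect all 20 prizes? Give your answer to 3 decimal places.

71.955

After i distinct types are collected, each trial gives a new one with probability (20−i)/20, so the expected wait for the next new type is 20/(20−i).
E = 20/20 + 20/19 + 20/18 + 20/17 + 20/16 + 20/15 + 20/14 + 20/13 + 20/12 + 20/11 + 20/10 + 20/9 + 20/8 + 20/7 + 20/6 + 20/5 + 20/4 + 20/3 + 20/2 + 20/1 = 279175675/3879876 ≈ 71.955.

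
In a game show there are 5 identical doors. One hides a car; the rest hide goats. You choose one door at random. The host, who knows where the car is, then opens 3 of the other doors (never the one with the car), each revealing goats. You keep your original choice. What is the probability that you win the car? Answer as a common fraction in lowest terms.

1/5

The host can always open 3 empty doors regardless of your choice, so the reveals give no information about your original door.
P(win by staying) = 1/5.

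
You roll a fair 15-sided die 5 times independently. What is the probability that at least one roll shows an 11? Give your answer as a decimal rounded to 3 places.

0.292

P(no roll shows an 11) = (14/15)^5 ≈ 0.708.
P(at least one) = 1 − 0.708 = 0.292.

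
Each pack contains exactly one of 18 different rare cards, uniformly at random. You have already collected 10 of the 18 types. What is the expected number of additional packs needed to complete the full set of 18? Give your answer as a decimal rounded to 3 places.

48.921

Starting from 10 distinct types, each trial gives a new one with probability (18−i)/18 when i types are held, so the wait for the next new type is 18/(18−i).
E = 18/8 + 18/7 + 18/6 + 18/5 + 18/4 + 18/3 + 18/2 + 18/1 = 6849/140 ≈ 48.921.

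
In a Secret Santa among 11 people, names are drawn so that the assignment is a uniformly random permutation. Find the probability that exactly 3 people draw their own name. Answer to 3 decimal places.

Choose which 3 of the 11 are fixed: C(11,3) = 165 ways.
The remaining 8 must have no fixed point: D(8) = 14833.
P = 165·14833/39916800 = 2119/34560 ≈ 0.061.

0.061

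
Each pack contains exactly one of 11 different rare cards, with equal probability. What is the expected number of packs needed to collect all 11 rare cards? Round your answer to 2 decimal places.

33.22

After i distinct types are collected, each trial gives a new one with probability (11−i)/11, so the expected wait for the next new type is 11/(11−i).
E = 11/11 + 11/10 + 11/9 + 11/8 + 11/7 + 11/6 + 11/5 + 11/4 + 11/3 + 11/2 + 11/1 = 83711/2520 ≈ 33.22.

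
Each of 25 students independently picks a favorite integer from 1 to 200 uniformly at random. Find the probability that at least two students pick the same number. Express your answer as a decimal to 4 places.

0.7910

It's easier to compute the probability that all 25 are distinct.
P(all distinct) = 200/200 · 199/200 · ··· · 176/200 ≈ 0.2090.
So the probability of at least one match is 1 − 0.2090 = 0.7910.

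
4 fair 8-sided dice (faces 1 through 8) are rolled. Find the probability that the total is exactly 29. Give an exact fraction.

There are 8^4 = 4096 equally likely outcomes.
The number of ordered 4-tuples from {1,…,8} summing to 29 is 20.
P(sum = 29) = 20/4096 = 5/1024.

5/1024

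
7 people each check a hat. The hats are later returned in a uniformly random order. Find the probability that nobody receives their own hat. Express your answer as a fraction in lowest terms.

This is the derangement probability: permutations of 7 with no fixed point.
D(7) = 7! · (1 − 1/1! + 1/2! − ··· + (−1)^7/7!) = 1854.
P = 1854/5040 = 103/280.

103/280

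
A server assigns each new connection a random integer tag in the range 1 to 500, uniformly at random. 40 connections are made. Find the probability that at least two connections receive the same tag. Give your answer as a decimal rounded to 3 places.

It's easier to compute the probability that all 40 are distinct.
P(all distinct) = 500/500 · 499/500 · ··· · 461/500 ≈ 0.201.
So the probability of at least one match is 1 − 0.201 = 0.799.

0.799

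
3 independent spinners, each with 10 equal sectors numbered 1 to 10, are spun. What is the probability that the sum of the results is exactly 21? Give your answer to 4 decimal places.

0.0550

There are 10^3 = 1000 equally likely outcomes.
The number of ordered 3-tuples from {1,…,10} summing to 21 is 55.
P(sum = 21) = 55/1000 = 11/200 ≈ 0.0550.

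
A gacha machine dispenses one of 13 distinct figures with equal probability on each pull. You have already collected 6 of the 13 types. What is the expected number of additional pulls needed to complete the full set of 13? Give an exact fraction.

4719/140

Starting from 6 distinct types, each trial gives a new one with probability (13−i)/13 when i types are held, so the wait for the next new type is 13/(13−i).
E = 13/7 + 13/6 + 13/5 + 13/4 + 13/3 + 13/2 + 13/1 = 4719/140.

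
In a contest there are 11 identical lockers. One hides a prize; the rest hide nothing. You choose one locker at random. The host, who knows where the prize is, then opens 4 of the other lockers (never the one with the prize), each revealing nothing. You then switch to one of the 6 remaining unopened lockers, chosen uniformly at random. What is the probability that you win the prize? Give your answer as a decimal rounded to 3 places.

Your original locker holds the prize with probability 1/11, so the other 10 collectively hold it with probability 10/11.
The host can always find 4 empty lockers to open, so the reveals don't change that 10/11; it is now spread over the 6 remaining unopened lockers.
P(win by switching) = (10/11) · (1/6) = 5/33 ≈ 0.152.

0.152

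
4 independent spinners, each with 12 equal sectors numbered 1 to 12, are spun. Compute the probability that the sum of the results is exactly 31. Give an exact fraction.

There are 12^4 = 20736 equally likely outcomes.
The number of ordered 4-tuples from {1,…,12} summing to 31 is 916.
P(sum = 31) = 916/20736 = 229/5184.

229/5184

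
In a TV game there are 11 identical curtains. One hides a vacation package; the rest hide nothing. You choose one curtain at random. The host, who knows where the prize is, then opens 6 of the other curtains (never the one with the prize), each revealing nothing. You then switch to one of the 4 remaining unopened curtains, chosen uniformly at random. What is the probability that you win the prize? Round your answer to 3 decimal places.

Your original curtain holds the prize with probability 1/11, so the other 10 collectively hold it with probability 10/11.
The host can always find 6 empty curtains to open, so the reveals don't change that 10/11; it is now spread over the 4 remaining unopened curtains.
P(win by switching) = (10/11) · (1/4) = 5/22 ≈ 0.227.

0.227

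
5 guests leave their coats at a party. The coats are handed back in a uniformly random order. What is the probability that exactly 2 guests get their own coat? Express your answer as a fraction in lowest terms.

Choose which 2 of the 5 are fixed: C(5,2) = 10 ways.
The remaining 3 must have no fixed point: D(3) = 2.
P = 10·2/120 = 1/6.

1/6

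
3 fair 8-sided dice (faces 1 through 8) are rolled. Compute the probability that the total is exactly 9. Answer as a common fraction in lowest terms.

7/128

There are 8^3 = 512 equally likely outcomes.
The number of ordered 3-tuples from {1,…,8} summing to 9 is 28.
P(sum = 9) = 28/512 = 7/128.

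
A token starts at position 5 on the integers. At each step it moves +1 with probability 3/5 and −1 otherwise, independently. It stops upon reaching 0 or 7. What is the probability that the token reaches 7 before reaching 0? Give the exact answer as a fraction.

1899/2059

Let r = q/p = (2/5)/(3/5) = 2/3. The recurrence P(i) = p·P(i+1) + q·P(i−1) with P(0)=0, P(7)=1 gives P(i) = (1 − r^i)/(1 − r^7).
P(5) = (1 − (2/3)^5) / (1 − (2/3)^7) = 1899/2059.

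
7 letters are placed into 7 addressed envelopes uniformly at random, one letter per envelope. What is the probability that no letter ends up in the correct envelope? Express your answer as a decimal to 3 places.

0.368

This is the derangement probability: permutations of 7 with no fixed point.
D(7) = 7! · (1 − 1/1! + 1/2! − ··· + (−1)^7/7!) = 1854.
P = 1854/5040 = 103/280 ≈ 0.368.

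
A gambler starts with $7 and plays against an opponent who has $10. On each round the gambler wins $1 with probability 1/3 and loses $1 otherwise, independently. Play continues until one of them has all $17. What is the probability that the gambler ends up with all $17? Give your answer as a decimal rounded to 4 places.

0.0010

Let r = q/p = (2/3)/(1/3) = 2. The recurrence P(i) = p·P(i+1) + q·P(i−1) with P(0)=0, P(17)=1 gives P(i) = (1 − r^i)/(1 − r^17).
P(7) = (1 − (2)^7) / (1 − (2)^17) = 127/131071 ≈ 0.0010.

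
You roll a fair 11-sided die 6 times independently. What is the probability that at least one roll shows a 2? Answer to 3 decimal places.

0.436

P(no roll shows a 2) = (10/11)^6 ≈ 0.564.
P(at least one) = 1 − 0.564 = 0.436.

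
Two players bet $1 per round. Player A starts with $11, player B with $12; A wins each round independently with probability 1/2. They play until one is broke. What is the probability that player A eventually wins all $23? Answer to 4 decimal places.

0.4783

With a fair step, P(i) = ½P(i−1) + ½P(i+1) with P(0)=0, P(23)=1 has the linear solution P(i) = i/23.
P(11) = 11/23 ≈ 0.4783.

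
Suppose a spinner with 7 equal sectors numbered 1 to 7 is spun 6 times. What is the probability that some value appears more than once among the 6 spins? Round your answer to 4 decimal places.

0.9572

P(all 6 different) = 7/7 · 6/7 · ··· · 2/7 ≈ 0.0428.
P(at least two equal) = 1 − 0.0428 = 0.9572.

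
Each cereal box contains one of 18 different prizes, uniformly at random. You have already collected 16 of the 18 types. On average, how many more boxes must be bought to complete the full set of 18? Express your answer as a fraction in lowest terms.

27

Starting from 16 distinct types, each trial gives a new one with probability (18−i)/18 when i types are held, so the wait for the next new type is 18/(18−i).
E = 18/2 + 18/1 = 27.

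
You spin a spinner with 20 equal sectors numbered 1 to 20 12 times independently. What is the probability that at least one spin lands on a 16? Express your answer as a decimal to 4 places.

0.4596

P(no spin lands on a 16) = (19/20)^12 ≈ 0.5404.
P(at least one) = 1 − 0.5404 = 0.4596.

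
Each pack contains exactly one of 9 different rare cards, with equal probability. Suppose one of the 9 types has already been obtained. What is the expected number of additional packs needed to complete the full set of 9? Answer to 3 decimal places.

24.461

Starting from 1 distinct type, each trial gives a new one with probability (9−i)/9 when i types are held, so the wait for the next new type is 9/(9−i).
E = 9/8 + 9/7 + 9/6 + 9/5 + 9/4 + 9/3 + 9/2 + 9/1 = 6849/280 ≈ 24.461.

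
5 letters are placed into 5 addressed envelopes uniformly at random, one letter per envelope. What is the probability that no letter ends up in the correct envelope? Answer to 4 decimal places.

0.3667

This is the derangement probability: permutations of 5 with no fixed point.
D(5) = 5! · (1 − 1/1! + 1/2! − ··· + (−1)^5/5!) = 44.
P = 44/120 = 11/30 ≈ 0.3667.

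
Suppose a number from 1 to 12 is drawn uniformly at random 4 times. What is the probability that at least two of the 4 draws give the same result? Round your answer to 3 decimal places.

0.427

P(all 4 different) = 12/12 · 11/12 · ··· · 9/12 ≈ 0.573.
P(at least two equal) = 1 − 0.573 = 0.427.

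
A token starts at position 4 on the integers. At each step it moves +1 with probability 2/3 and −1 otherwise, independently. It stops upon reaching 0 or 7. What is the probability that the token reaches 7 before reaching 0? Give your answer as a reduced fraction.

Let r = q/p = (1/3)/(2/3) = 1/2. The recurrence P(i) = p·P(i+1) + q·P(i−1) with P(0)=0, P(7)=1 gives P(i) = (1 − r^i)/(1 − r^7).
P(4) = (1 − (1/2)^4) / (1 − (1/2)^7) = 120/127.

120/127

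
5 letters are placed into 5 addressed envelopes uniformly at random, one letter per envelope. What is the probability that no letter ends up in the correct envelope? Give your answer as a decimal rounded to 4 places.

0.3667

This is the derangement probability: permutations of 5 with no fixed point.
D(5) = 5! · (1 − 1/1! + 1/2! − ··· + (−1)^5/5!) = 44.
P = 44/120 = 11/30 ≈ 0.3667.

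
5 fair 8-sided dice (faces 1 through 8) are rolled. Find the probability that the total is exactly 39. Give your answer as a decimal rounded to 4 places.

0.0002

There are 8^5 = 32768 equally likely outcomes.
The number of ordered 5-tuples from {1,…,8} summing to 39 is 5.
P(sum = 39) = 5/32768 ≈ 0.0002.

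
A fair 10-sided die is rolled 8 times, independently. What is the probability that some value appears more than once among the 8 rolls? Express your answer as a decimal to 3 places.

P(all 8 different) = 10/10 · 9/10 · ··· · 3/10 ≈ 0.018.
P(at least two equal) = 1 − 0.018 = 0.982.

0.982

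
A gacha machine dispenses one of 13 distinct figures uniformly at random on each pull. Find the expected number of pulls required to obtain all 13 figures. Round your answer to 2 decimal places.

After i distinct types are collected, each trial gives a new one with probability (13−i)/13, so the expected wait for the next new type is 13/(13−i).
E = 13/13 + 13/12 + 13/11 + 13/10 + 13/9 + 13/8 + 13/7 + 13/6 + 13/5 + 13/4 + 13/3 + 13/2 + 13/1 = 1145993/27720 ≈ 41.34.

41.34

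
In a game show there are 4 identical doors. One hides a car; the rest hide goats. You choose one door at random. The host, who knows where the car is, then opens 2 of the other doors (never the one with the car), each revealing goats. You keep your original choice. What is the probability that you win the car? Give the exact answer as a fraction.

1/4

The host can always open 2 empty doors regardless of your choice, so the reveals give no information about your original door.
P(win by staying) = 1/4.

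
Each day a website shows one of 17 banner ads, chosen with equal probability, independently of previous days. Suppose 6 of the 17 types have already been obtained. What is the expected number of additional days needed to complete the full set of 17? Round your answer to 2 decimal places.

51.34

Starting from 6 distinct types, each trial gives a new one with probability (17−i)/17 when i types are held, so the wait for the next new type is 17/(17−i).
E = 17/11 + 17/10 + 17/9 + 17/8 + 17/7 + 17/6 + 17/5 + 17/4 + 17/3 + 17/2 + 17/1 = 1423087/27720 ≈ 51.34.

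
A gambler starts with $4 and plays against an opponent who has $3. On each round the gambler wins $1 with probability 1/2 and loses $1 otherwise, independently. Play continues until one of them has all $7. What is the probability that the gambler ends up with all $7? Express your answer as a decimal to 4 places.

With a fair step, P(i) = ½P(i−1) + ½P(i+1) with P(0)=0, P(7)=1 has the linear solution P(i) = i/7.
P(4) = 4/7 ≈ 0.5714.

0.5714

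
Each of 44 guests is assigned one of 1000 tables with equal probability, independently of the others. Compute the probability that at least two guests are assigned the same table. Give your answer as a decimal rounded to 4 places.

0.6171

It's easier to compute the probability that all 44 are distinct.
P(all distinct) = 1000/1000 · 999/1000 · ··· · 957/1000 ≈ 0.3829.
So the probability of at least one match is 1 − 0.3829 = 0.6171.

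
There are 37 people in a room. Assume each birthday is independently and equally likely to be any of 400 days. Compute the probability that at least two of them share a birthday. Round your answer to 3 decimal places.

It's easier to compute the probability that all 37 are distinct.
P(all distinct) = 400/400 · 399/400 · ··· · 364/400 ≈ 0.179.
So the probability of at least one match is 1 − 0.179 = 0.821.

0.821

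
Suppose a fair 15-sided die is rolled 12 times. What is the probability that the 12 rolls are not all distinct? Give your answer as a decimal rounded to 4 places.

0.9983

P(all 12 different) = 15/15 · 14/15 · ··· · 4/15 ≈ 0.0017.
P(at least two equal) = 1 − 0.0017 = 0.9983.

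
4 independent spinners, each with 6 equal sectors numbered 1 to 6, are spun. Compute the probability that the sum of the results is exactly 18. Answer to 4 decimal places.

There are 6^4 = 1296 equally likely outcomes.
The number of ordered 4-tuples from {1,…,6} summing to 18 is 80.
P(sum = 18) = 80/1296 = 5/81 ≈ 0.0617.

0.0617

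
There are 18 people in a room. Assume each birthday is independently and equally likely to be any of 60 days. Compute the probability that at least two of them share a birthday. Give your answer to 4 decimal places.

0.9417

It's easier to compute the probability that all 18 are distinct.
P(all distinct) = 60/60 · 59/60 · ··· · 43/60 ≈ 0.0583.
So the probability of at least one match is 1 − 0.0583 = 0.9417.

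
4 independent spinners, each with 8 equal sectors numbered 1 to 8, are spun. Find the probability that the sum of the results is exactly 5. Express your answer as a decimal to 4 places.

There are 8^4 = 4096 equally likely outcomes.
The number of ordered 4-tuples from {1,…,8} summing to 5 is 4.
P(sum = 5) = 4/4096 = 1/1024 ≈ 0.0010.

0.0010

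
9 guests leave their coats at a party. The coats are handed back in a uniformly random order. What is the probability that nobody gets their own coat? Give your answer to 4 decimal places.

This is the derangement probability: permutations of 9 with no fixed point.
D(9) = 9! · (1 − 1/1! + 1/2! − ··· + (−1)^9/9!) = 133496.
P = 133496/362880 = 16687/45360 ≈ 0.3679.

0.3679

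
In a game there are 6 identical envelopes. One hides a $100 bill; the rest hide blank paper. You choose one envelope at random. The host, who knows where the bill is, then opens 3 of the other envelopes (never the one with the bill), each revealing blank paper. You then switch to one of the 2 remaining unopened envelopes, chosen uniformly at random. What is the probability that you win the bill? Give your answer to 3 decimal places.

0.417

Your original envelope holds the bill with probability 1/6, so the other 5 collectively hold it with probability 5/6.
The host can always find 3 empty envelopes to open, so the reveals don't change that 5/6; it is now spread over the 2 remaining unopened envelopes.
P(win by switching) = (5/6) · (1/2) = 5/12 ≈ 0.417.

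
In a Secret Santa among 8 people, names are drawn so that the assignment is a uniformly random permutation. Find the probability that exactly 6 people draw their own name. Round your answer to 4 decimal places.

0.0007

Choose which 6 of the 8 are fixed: C(8,6) = 28 ways.
The remaining 2 must have no fixed point: D(2) = 1.
P = 28·1/40320 = 1/1440 ≈ 0.0007.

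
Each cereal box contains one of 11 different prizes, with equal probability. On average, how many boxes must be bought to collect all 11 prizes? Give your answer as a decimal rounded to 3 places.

33.219

After i distinct types are collected, each trial gives a new one with probability (11−i)/11, so the expected wait for the next new type is 11/(11−i).
E = 11/11 + 11/10 + 11/9 + 11/8 + 11/7 + 11/6 + 11/5 + 11/4 + 11/3 + 11/2 + 11/1 = 83711/2520 ≈ 33.219.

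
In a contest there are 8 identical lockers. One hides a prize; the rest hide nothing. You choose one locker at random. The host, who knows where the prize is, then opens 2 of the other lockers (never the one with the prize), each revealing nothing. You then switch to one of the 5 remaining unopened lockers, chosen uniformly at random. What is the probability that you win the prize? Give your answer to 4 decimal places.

Your original locker holds the prize with probability 1/8, so the other 7 collectively hold it with probability 7/8.
The host can always find 2 empty lockers to open, so the reveals don't change that 7/8; it is now spread over the 5 remaining unopened lockers.
P(win by switching) = (7/8) · (1/5) = 7/40 ≈ 0.1750.

0.1750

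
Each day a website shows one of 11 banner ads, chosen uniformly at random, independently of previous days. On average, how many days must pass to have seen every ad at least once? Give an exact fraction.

83711/2520

After i distinct types are collected, each trial gives a new one with probability (11−i)/11, so the expected wait for the next new type is 11/(11−i).
E = 11/11 + 11/10 + 11/9 + 11/8 + 11/7 + 11/6 + 11/5 + 11/4 + 11/3 + 11/2 + 11/1 = 83711/2520.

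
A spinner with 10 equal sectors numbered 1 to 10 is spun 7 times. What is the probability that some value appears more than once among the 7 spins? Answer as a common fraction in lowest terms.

P(all 7 different) = 10/10 · 9/10 · ··· · 4/10 = 189/3125.
P(at least two equal) = 1 − 189/3125 = 2936/3125.

2936/3125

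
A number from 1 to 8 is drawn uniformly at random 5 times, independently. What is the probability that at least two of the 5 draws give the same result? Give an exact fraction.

407/512

P(all 5 different) = 8/8 · 7/8 · ··· · 4/8 = 105/512.
P(at least two equal) = 1 − 105/512 = 407/512.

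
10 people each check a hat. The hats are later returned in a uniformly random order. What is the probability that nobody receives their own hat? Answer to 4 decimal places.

0.3679

This is the derangement probability: permutations of 10 with no fixed point.
D(10) = 10! · (1 − 1/1! + 1/2! − ··· + (−1)^10/10!) = 1334961.
P = 1334961/3628800 = 16481/44800 ≈ 0.3679.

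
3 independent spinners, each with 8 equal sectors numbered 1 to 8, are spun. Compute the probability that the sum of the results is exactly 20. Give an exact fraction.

There are 8^3 = 512 equally likely outcomes.
The number of ordered 3-tuples from {1,…,8} summing to 20 is 15.
P(sum = 20) = 15/512.

15/512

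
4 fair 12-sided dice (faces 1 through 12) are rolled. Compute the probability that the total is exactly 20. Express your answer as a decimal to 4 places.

There are 12^4 = 20736 equally likely outcomes.
The number of ordered 4-tuples from {1,…,12} summing to 20 is 829.
P(sum = 20) = 829/20736 ≈ 0.0400.

0.0400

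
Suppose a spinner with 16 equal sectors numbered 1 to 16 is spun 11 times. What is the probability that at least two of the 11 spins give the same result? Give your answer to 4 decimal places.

0.9901

P(all 11 different) = 16/16 · 15/16 · ··· · 6/16 ≈ 0.0099.
P(at least two equal) = 1 − 0.0099 = 0.9901.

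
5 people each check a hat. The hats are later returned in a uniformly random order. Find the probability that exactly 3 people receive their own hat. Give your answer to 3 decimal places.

Choose which 3 of the 5 are fixed: C(5,3) = 10 ways.
The remaining 2 must have no fixed point: D(2) = 1.
P = 10·1/120 = 1/12 ≈ 0.083.

0.083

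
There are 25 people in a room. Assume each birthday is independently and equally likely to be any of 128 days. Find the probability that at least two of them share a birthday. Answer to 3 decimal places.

It's easier to compute the probability that all 25 are distinct.
P(all distinct) = 128/128 · 127/128 · ··· · 104/128 ≈ 0.081.
So the probability of at least one match is 1 − 0.081 = 0.919.

0.919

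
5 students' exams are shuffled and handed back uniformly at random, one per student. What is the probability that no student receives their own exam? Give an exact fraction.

This is the derangement probability: permutations of 5 with no fixed point.
D(5) = 5! · (1 − 1/1! + 1/2! − ··· + (−1)^5/5!) = 44.
P = 44/120 = 11/30.

11/30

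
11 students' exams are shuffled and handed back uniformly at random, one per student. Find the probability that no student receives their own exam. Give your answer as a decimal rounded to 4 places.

This is the derangement probability: permutations of 11 with no fixed point.
D(11) = 11! · (1 − 1/1! + 1/2! − ··· + (−1)^11/11!) = 14684570.
P = 14684570/39916800 = 1468457/3991680 ≈ 0.3679.

0.3679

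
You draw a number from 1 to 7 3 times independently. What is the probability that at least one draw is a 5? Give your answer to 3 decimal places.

P(no draw is a 5) = (6/7)^3 ≈ 0.630.
P(at least one) = 1 − 0.630 = 0.370.

0.370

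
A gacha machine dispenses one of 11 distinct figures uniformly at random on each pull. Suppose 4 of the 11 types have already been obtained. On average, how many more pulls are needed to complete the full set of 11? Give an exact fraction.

Starting from 4 distinct types, each trial gives a new one with probability (11−i)/11 when i types are held, so the wait for the next new type is 11/(11−i).
E = 11/7 + 11/6 + 11/5 + 11/4 + 11/3 + 11/2 + 11/1 = 3993/140.

3993/140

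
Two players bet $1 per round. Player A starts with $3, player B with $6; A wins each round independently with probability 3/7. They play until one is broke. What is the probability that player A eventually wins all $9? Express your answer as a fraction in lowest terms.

Let r = q/p = (4/7)/(3/7) = 4/3. The recurrence P(i) = p·P(i+1) + q·P(i−1) with P(0)=0, P(9)=1 gives P(i) = (1 − r^i)/(1 − r^9).
P(3) = (1 − (4/3)^3) / (1 − (4/3)^9) = 729/6553.

729/6553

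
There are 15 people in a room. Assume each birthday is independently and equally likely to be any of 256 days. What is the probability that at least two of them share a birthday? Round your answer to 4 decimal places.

It's easier to compute the probability that all 15 are distinct.
P(all distinct) = 256/256 · 255/256 · ··· · 242/256 ≈ 0.6583.
So the probability of at least one match is 1 − 0.6583 = 0.3417.

0.3417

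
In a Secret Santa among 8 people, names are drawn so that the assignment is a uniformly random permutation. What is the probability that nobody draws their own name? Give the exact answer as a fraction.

This is the derangement probability: permutations of 8 with no fixed point.
D(8) = 8! · (1 − 1/1! + 1/2! − ··· + (−1)^8/8!) = 14833.
P = 14833/40320 = 2119/5760.

2119/5760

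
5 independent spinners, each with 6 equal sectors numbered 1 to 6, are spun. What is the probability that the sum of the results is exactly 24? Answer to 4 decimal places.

0.0264

There are 6^5 = 7776 equally likely outcomes.
The number of ordered 5-tuples from {1,…,6} summing to 24 is 205.
P(sum = 24) = 205/7776 ≈ 0.0264.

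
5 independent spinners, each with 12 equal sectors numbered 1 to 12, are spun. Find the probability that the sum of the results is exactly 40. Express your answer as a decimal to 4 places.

There are 12^5 = 248832 equally likely outcomes.
The number of ordered 5-tuples from {1,…,12} summing to 40 is 8151.
P(sum = 40) = 8151/248832 = 2717/82944 ≈ 0.0328.

0.0328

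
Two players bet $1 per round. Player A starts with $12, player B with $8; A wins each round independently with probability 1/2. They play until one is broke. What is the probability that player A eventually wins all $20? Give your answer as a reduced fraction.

With a fair step, P(i) = ½P(i−1) + ½P(i+1) with P(0)=0, P(20)=1 has the linear solution P(i) = i/20.
P(12) = 12/20 = 3/5.

3/5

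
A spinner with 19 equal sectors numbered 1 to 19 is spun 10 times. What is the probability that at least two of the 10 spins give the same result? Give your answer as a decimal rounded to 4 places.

0.9453

P(all 10 different) = 19/19 · 18/19 · ··· · 10/19 ≈ 0.0547.
P(at least two equal) = 1 − 0.0547 = 0.9453.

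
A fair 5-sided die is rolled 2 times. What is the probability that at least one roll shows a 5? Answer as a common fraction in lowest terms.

9/25

P(no roll shows a 5) = (4/5)^2 = 16/25.
P(at least one) = 1 − 16/25 = 9/25.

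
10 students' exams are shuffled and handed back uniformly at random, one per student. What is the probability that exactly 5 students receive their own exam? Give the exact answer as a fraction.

Choose which 5 of the 10 are fixed: C(10,5) = 252 ways.
The remaining 5 must have no fixed point: D(5) = 44.
P = 252·44/3628800 = 11/3600.

11/3600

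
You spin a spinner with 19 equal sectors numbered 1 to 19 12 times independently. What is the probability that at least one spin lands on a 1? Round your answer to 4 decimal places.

P(no spin lands on a 1) = (18/19)^12 ≈ 0.5227.
P(at least one) = 1 − 0.5227 = 0.4773.

0.4773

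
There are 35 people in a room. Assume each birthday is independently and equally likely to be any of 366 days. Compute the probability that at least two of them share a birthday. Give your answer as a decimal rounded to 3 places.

It's easier to compute the probability that all 35 are distinct.
P(all distinct) = 366/366 · 365/366 · ··· · 332/366 ≈ 0.187.
So the probability of at least one match is 1 − 0.187 = 0.813.

0.813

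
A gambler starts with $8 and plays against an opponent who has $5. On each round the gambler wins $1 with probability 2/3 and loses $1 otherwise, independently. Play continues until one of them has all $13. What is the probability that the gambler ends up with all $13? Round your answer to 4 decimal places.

Let r = q/p = (1/3)/(2/3) = 1/2. The recurrence P(i) = p·P(i+1) + q·P(i−1) with P(0)=0, P(13)=1 gives P(i) = (1 − r^i)/(1 − r^13).
P(8) = (1 − (1/2)^8) / (1 − (1/2)^13) = 8160/8191 ≈ 0.9962.

0.9962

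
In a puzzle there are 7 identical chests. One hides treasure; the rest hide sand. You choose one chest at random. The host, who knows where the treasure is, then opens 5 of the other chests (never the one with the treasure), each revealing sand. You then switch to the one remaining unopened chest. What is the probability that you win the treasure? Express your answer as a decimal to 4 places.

Your original chest holds the treasure with probability 1/7, so the other 6 collectively hold it with probability 6/7.
The host can always find 5 empty chests to open, so the reveals don't change that 6/7; it is now spread over the 1 remaining unopened chest.
P(win by switching) = (6/7) · (1/1) = 6/7 ≈ 0.8571.

0.8571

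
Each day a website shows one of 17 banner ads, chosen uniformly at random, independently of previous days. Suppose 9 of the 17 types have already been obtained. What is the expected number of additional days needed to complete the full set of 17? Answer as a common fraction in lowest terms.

12937/280

Starting from 9 distinct types, each trial gives a new one with probability (17−i)/17 when i types are held, so the wait for the next new type is 17/(17−i).
E = 17/8 + 17/7 + 17/6 + 17/5 + 17/4 + 17/3 + 17/2 + 17/1 = 12937/280.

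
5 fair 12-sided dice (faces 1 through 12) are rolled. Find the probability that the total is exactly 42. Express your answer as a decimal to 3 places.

There are 12^5 = 248832 equally likely outcomes.
The number of ordered 5-tuples from {1,…,12} summing to 42 is 6265.
P(sum = 42) = 6265/248832 ≈ 0.025.

0.025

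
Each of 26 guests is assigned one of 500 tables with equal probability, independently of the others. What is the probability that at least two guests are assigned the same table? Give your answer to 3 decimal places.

It's easier to compute the probability that all 26 are distinct.
P(all distinct) = 500/500 · 499/500 · ··· · 475/500 ≈ 0.516.
So the probability of at least one match is 1 − 0.516 = 0.484.

0.484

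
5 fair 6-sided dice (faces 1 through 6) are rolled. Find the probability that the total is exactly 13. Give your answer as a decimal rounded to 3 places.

There are 6^5 = 7776 equally likely outcomes.
The number of ordered 5-tuples from {1,…,6} summing to 13 is 420.
P(sum = 13) = 420/7776 = 35/648 ≈ 0.054.

0.054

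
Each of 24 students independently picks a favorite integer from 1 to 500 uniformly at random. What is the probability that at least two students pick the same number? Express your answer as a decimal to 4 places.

0.4293

It's easier to compute the probability that all 24 are distinct.
P(all distinct) = 500/500 · 499/500 · ··· · 477/500 ≈ 0.5707.
So the probability of at least one match is 1 − 0.5707 = 0.4293.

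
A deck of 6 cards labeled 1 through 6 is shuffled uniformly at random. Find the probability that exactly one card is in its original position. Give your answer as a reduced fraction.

Choose which one is fixed: C(6,1) = 6 ways.
The remaining 5 must have no fixed point: D(5) = 44.
P = 6·44/720 = 11/30.

11/30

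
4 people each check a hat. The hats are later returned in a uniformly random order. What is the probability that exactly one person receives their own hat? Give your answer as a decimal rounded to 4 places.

0.3333

Choose which one is fixed: C(4,1) = 4 ways.
The remaining 3 must have no fixed point: D(3) = 2.
P = 4·2/24 = 1/3 ≈ 0.3333.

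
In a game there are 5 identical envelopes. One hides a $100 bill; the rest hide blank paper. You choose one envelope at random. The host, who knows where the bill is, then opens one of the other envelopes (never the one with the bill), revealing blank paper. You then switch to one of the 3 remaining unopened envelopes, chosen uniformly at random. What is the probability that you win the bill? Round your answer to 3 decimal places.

0.267

Your original envelope holds the bill with probability 1/5, so the other 4 collectively hold it with probability 4/5.
The host can always find an empty envelope to open, so this doesn't change that 4/5; it is now spread over the 3 remaining unopened envelopes.
P(win by switching) = (4/5) · (1/3) = 4/15 ≈ 0.267.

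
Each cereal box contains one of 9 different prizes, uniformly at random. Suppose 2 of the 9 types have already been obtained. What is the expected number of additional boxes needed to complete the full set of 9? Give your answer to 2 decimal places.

23.34

Starting from 2 distinct types, each trial gives a new one with probability (9−i)/9 when i types are held, so the wait for the next new type is 9/(9−i).
E = 9/7 + 9/6 + 9/5 + 9/4 + 9/3 + 9/2 + 9/1 = 3267/140 ≈ 23.34.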